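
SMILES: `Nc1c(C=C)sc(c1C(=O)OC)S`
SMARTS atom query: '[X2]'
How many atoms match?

3

The query [X2] means: any atom with exactly two total connections (bonds + H).
Check the 13 heavy atoms by environment: 1× s (aromatic, X2) → match; 4× c (aromatic, X3) → no; 1× S (X2) → match; 1× N (X3) → no; 3× C (X3) → no; 1× O (X1) → no; 1× O (X2) → match; 1× C (X4) → no.
Summing the matching environments: 1 + 1 + 1 = 3 matching atoms.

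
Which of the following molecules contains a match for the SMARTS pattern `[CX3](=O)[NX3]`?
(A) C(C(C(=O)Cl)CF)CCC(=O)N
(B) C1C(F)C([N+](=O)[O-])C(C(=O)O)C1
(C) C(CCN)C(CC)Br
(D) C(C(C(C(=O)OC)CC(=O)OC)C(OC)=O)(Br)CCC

[CX3](=O)[NX3] describes a carbonyl carbon bonded to a trivalent nitrogen (an amide).
(A) contains a primary amide (-C(=O)NH2), which satisfies every atom and bond constraint.
(B) has a carboxylic acid group (-C(=O)OH) but the carbonyl is bonded to O, not to an NX3 nitrogen.
(C) has a primary amino group (-NH2) but the -NH2 is not attached to a carbonyl carbon.
(D) has a methyl-ester group (-C(=O)OCH3) but the carbonyl is bonded to O, not to an NX3 nitrogen.
So the answer is (A).

A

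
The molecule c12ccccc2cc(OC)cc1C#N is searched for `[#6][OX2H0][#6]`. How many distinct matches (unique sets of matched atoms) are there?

1

[#6][OX2H0][#6] is the SMARTS for an ether: an aliphatic oxygen bridging two carbons with no H on the oxygen.
Exactly one fragment in the molecule meets all constraints, giving 1 match.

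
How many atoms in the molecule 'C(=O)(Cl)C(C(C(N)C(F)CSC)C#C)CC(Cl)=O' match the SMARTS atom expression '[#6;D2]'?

3

Check the 18 heavy atoms by environment: 3× C (D2) → match; 6× C (D3) → no; 2× O (D1) → no; 2× Cl (D1) → no; 1× F (D1) → no; 1× S (D2) → no; 2× C (D1) → no; 1× N (D1) → no.
That gives 3 matching atoms.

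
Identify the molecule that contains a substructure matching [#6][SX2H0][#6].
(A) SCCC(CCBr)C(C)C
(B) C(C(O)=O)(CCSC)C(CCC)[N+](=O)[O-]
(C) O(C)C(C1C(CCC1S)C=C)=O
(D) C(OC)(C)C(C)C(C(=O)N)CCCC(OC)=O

B

[#6][SX2H0][#6] describes an aliphatic sulfur bridging two carbons with no H on the sulfur (a thioether).
(A) has a thiol (-SH) but the sulfur has H1, not H0 bridging two carbons.
(B) contains a methylthio ether (-SCH3), which satisfies every atom and bond constraint.
(C) has a thiol (-SH) but the sulfur has H1, not H0 bridging two carbons.
(D) has a methoxy ether (-OCH3) but the bridging atom is O, not S.
So the answer is (B).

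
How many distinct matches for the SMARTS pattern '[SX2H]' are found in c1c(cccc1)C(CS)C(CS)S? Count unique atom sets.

[SX2H] is the SMARTS for a thiol: an aliphatic sulfur with two connections, one being H.
The molecule carries 3 separate instances of a thiol (-SH) meeting every constraint; each maps to a distinct set of atoms, giving 3 matches.

3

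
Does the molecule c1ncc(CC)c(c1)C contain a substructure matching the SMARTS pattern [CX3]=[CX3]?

No

The pattern [CX3]=[CX3] describes a non-aromatic C=C double bond between two sp2 carbons — an alkene.
The closest candidate here is an ethyl group (-CH2CH3), but its C-C bond is a single bond between CX4 carbons, not CX3=CX3. No other fragment satisfies the full query, so there is no match.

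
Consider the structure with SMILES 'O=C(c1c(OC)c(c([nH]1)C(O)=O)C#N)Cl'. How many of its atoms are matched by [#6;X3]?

The query [#6;X3] means: any carbon (aromatic or not) with three total connections.
Check the 15 heavy atoms by environment: 1× n (aromatic, X3) → no; 4× c (aromatic, X3) → match; 2× C (X3) → match; 2× O (X1) → no; 1× Cl (X1) → no; 2× O (X2) → no; 1× C (X2) → no; 1× N (X1) → no; 1× C (X4) → no.
Summing the matching environments: 4 + 2 = 6 matching atoms.

6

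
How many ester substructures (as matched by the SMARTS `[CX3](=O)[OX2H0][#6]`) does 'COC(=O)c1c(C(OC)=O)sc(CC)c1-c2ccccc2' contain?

2

[CX3](=O)[OX2H0][#6] is the SMARTS for an ester: a carbonyl carbon bonded to an oxygen that is itself bonded to carbon (no H on that O).
The molecule carries 2 separate instances of a methyl-ester group (-C(=O)OCH3) meeting every constraint; each maps to a distinct set of atoms, giving 2 matches.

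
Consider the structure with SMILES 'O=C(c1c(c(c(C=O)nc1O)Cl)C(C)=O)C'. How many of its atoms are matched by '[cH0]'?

5

The query [cH0] means: aromatic carbon with no attached hydrogen (substituted or ring-fusion).
Check the 16 heavy atoms by environment: 1× n (aromatic, H0) → no; 5× c (aromatic, H0) → match; 1× O (H1) → no; 2× C (H0) → no; 3× O (H0) → no; 2× C (H3) → no; 1× C (H1) → no; 1× Cl (H0) → no.
That gives 5 matching atoms.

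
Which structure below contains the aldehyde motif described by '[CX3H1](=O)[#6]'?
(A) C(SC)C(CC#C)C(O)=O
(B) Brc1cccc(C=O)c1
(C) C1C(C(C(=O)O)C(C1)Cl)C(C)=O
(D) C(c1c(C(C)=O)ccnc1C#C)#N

B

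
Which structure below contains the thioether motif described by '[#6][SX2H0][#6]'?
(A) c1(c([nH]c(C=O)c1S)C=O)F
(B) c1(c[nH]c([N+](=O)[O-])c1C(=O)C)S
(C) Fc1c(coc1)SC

[#6][SX2H0][#6] describes an aliphatic sulfur bridging two carbons with no H on the sulfur (a thioether).
(A) has a thiol (-SH) but the sulfur has H1, not H0 bridging two carbons.
(B) has a thiol (-SH) but the sulfur has H1, not H0 bridging two carbons.
(C) contains a methylthio ether (-SCH3), which satisfies every atom and bond constraint.
So the answer is (C).

C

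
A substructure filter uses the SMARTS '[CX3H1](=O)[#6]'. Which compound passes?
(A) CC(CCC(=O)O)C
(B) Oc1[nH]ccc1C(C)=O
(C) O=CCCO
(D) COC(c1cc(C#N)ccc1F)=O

C

[CX3H1](=O)[#6] describes an sp2 carbon with one H, double-bonded to O and single-bonded to carbon (an aldehyde).
(A) has a carboxylic acid group (-C(=O)OH) but the carbonyl carbon has H0 and is bonded to O, not H1.
(B) has an acetyl/ketone group (-C(=O)CH3) but the carbonyl carbon has H0 (two carbon neighbours), not H1.
(C) contains an aldehyde (-CHO), which satisfies every atom and bond constraint.
(D) has a methyl-ester group (-C(=O)OCH3) but the carbonyl carbon has H0, not H1.
So the answer is (C).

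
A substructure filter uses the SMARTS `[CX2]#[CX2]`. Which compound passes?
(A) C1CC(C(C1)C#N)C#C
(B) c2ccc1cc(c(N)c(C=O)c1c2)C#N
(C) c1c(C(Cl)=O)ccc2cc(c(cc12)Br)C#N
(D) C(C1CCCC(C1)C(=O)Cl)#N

A

[CX2]#[CX2] describes a carbon-carbon triple bond (an alkyne).
(A) contains an ethynyl group (-C#CH), which satisfies every atom and bond constraint.
(B) has a nitrile (-C#N) but the triple bond is C#N, not C#C.
(C) has a nitrile (-C#N) but the triple bond is C#N, not C#C.
(D) has a nitrile (-C#N) but the triple bond is C#N, not C#C.
So the answer is (A).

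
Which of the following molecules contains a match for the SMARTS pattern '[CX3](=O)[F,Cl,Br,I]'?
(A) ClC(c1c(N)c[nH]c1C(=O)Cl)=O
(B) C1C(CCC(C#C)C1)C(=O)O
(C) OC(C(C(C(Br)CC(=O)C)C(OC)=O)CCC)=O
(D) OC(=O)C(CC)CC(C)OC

A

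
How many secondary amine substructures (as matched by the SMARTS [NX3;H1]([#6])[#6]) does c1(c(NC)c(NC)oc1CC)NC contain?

3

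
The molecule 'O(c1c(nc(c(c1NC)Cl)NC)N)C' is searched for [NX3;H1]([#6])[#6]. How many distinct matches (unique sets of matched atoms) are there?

[NX3;H1]([#6])[#6] is the SMARTS for a secondary amine: a trivalent nitrogen with one H, bonded to two carbons.
The molecule carries 2 separate instances of an N-methylamino group (-NHCH3) meeting every constraint; each maps to a distinct set of atoms, giving 2 matches.

2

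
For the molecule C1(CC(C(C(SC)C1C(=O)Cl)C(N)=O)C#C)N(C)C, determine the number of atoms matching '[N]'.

2

The query [N] means: uppercase N matches aliphatic (non-aromatic) nitrogen only.
Check the 19 heavy atoms by environment: 13× C → no; 2× O → no; 1× Cl → no; 1× S → no; 2× N → match.
That gives 2 matching atoms.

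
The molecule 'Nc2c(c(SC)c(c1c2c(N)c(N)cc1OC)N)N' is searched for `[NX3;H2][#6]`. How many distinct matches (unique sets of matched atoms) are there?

5

[NX3;H2][#6] is the SMARTS for a primary amine: a trivalent nitrogen with two H attached to carbon.
The molecule carries 5 separate instances of a primary amino group (-NH2) meeting every constraint; each maps to a distinct set of atoms, giving 5 matches.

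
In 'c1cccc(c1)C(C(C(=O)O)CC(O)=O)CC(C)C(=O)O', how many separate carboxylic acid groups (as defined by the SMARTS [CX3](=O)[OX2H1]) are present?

[CX3](=O)[OX2H1] is the SMARTS for a carboxylic acid: an sp2 carbon double-bonded to O and single-bonded to an -OH oxygen.
The molecule carries 3 separate instances of a carboxylic acid group (-C(=O)OH) meeting every constraint; each maps to a distinct set of atoms, giving 3 matches.

3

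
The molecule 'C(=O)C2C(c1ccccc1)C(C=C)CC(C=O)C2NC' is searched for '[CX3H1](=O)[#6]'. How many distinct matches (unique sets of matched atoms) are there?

[CX3H1](=O)[#6] is the SMARTS for an aldehyde: an sp2 carbon with one H, double-bonded to O and single-bonded to carbon.
The molecule carries 2 separate instances of an aldehyde (-CHO) meeting every constraint; each maps to a distinct set of atoms, giving 2 matches.

2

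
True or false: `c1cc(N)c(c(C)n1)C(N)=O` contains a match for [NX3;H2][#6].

True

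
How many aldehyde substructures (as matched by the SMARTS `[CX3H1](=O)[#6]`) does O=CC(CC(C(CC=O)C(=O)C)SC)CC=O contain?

[CX3H1](=O)[#6] is the SMARTS for an aldehyde: an sp2 carbon with one H, double-bonded to O and single-bonded to carbon.
The molecule carries 3 separate instances of an aldehyde (-CHO) meeting every constraint; each maps to a distinct set of atoms, giving 3 matches.

3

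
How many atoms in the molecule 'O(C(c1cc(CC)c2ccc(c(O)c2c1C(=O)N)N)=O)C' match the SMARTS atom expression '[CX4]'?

3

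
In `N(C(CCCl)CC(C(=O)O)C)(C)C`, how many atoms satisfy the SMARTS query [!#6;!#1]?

4

The query [!#6;!#1] means: not carbon and not hydrogen — any heteroatom.
Check the 13 heavy atoms by environment: 9× C → no; 1× Cl → match; 2× O → match; 1× N → match.
Summing the matching environments: 1 + 2 + 1 = 4 matching atoms.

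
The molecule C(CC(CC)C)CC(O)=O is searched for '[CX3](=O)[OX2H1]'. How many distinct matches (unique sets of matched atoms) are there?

[CX3](=O)[OX2H1] is the SMARTS for a carboxylic acid: an sp2 carbon double-bonded to O and single-bonded to an -OH oxygen.
Exactly one fragment in the molecule meets all constraints, giving 1 match.

1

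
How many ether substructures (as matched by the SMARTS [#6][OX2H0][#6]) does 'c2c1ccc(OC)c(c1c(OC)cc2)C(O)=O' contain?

2

[#6][OX2H0][#6] is the SMARTS for an ether: an aliphatic oxygen bridging two carbons with no H on the oxygen.
The molecule carries 2 separate instances of a methoxy ether (-OCH3) meeting every constraint; each maps to a distinct set of atoms, giving 2 matches.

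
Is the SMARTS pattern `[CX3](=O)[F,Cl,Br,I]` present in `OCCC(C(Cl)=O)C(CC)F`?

Yes

The pattern [CX3](=O)[F,Cl,Br,I] describes a carbonyl carbon bonded to a halogen — an acyl halide.
The molecule carries an acyl chloride (-C(=O)Cl), whose atoms satisfy every constraint of the query, so the pattern matches.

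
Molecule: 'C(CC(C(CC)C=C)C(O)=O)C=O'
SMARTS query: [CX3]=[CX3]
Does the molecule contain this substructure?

Yes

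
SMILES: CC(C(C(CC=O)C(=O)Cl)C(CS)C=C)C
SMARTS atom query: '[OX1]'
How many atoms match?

2

The query [OX1] means: aliphatic oxygen with one total connection — typically a carbonyl =O or an oxide.
Check the 16 heavy atoms by environment: 8× C (X4) → no; 4× C (X3) → no; 2× O (X1) → match; 1× Cl (X1) → no; 1× S (X2) → no.
That gives 2 matching atoms.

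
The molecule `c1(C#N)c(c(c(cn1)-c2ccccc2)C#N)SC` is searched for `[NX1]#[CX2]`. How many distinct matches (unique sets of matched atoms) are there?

[NX1]#[CX2] is the SMARTS for a nitrile: a nitrogen triple-bonded to a two-connected carbon.
The molecule carries 2 separate instances of a nitrile (-C#N) meeting every constraint; each maps to a distinct set of atoms, giving 2 matches.

2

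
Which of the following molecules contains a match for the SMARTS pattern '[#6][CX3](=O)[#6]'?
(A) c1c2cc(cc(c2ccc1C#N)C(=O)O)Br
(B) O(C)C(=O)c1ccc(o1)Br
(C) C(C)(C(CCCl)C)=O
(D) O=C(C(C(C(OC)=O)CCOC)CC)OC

[#6][CX3](=O)[#6] describes a carbonyl carbon (no H) flanked by two carbons (a ketone).
(A) has a carboxylic acid group (-C(=O)OH) but one neighbour of the carbonyl carbon is O, not C.
(B) has a methyl-ester group (-C(=O)OCH3) but one neighbour of the carbonyl carbon is O, not C.
(C) contains an acetyl/ketone group (-C(=O)CH3), which satisfies every atom and bond constraint.
(D) has a methyl-ester group (-C(=O)OCH3) but one neighbour of the carbonyl carbon is O, not C.
So the answer is (C).

C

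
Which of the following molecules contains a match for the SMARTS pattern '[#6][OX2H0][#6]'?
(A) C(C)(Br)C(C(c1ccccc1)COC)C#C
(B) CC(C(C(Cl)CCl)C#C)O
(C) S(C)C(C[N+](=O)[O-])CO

[#6][OX2H0][#6] describes an aliphatic oxygen bridging two carbons with no H on the oxygen (an ether).
(A) contains a methoxy ether (-OCH3), which satisfies every atom and bond constraint.
(B) has a hydroxyl group (-OH) but the oxygen has H1, not H0 bridging two carbons.
(C) has a hydroxyl group (-OH) but the oxygen has H1, not H0 bridging two carbons.
So the answer is (A).

A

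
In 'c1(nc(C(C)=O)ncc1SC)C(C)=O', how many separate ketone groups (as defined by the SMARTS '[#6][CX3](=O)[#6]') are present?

2

[#6][CX3](=O)[#6] is the SMARTS for a ketone: a carbonyl carbon (no H) flanked by two carbons.
The molecule carries 2 separate instances of an acetyl/ketone group (-C(=O)CH3) meeting every constraint; each maps to a distinct set of atoms, giving 2 matches.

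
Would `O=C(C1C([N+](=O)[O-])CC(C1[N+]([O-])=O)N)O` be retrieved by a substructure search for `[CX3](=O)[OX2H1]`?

Yes

The pattern [CX3](=O)[OX2H1] describes an sp2 carbon double-bonded to O and single-bonded to an -OH oxygen — a carboxylic acid.
The molecule carries a carboxylic acid group (-C(=O)OH), whose atoms satisfy every constraint of the query, so the pattern matches.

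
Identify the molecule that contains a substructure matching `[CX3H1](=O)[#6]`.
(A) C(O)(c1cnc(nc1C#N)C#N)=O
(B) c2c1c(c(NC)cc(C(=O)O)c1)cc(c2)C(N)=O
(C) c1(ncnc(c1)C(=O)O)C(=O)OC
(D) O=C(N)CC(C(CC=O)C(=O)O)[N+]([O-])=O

D

[CX3H1](=O)[#6] describes an sp2 carbon with one H, double-bonded to O and single-bonded to carbon (an aldehyde).
(A) has a carboxylic acid group (-C(=O)OH) but the carbonyl carbon has H0 and is bonded to O, not H1.
(B) has a carboxylic acid group (-C(=O)OH) but the carbonyl carbon has H0 and is bonded to O, not H1.
(C) has a methyl-ester group (-C(=O)OCH3) but the carbonyl carbon has H0, not H1.
(D) contains an aldehyde (-CHO), which satisfies every atom and bond constraint.
So the answer is (D).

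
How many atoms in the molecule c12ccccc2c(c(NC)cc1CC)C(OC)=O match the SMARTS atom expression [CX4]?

The query [CX4] means: C with X4: aliphatic carbon with exactly 4 total connections (bonds + H).
Check the 18 heavy atoms by environment: 10× c (aromatic, X3) → no; 1× C (X3) → no; 1× O (X1) → no; 1× O (X2) → no; 4× C (X4) → match; 1× N (X3) → no.
That gives 4 matching atoms.

4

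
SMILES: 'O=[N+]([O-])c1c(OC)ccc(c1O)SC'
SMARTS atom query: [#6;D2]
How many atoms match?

2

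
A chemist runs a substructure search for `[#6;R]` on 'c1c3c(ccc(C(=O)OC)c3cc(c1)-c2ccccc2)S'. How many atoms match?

Check the 21 heavy atoms by environment: 16× c (aromatic, in 6-ring) → match; 1× S (acyclic) → no; 2× C (acyclic) → no; 2× O (acyclic) → no.
That gives 16 matching atoms.

16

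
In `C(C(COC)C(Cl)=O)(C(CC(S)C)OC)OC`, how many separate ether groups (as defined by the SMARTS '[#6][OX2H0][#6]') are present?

3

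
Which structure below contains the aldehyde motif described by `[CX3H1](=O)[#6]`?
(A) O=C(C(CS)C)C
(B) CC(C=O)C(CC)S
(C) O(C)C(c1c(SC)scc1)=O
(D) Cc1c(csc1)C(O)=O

[CX3H1](=O)[#6] describes an sp2 carbon with one H, double-bonded to O and single-bonded to carbon (an aldehyde).
(A) has an acetyl/ketone group (-C(=O)CH3) but the carbonyl carbon has H0 (two carbon neighbours), not H1.
(B) contains an aldehyde (-CHO), which satisfies every atom and bond constraint.
(C) has a methyl-ester group (-C(=O)OCH3) but the carbonyl carbon has H0, not H1.
(D) has a carboxylic acid group (-C(=O)OH) but the carbonyl carbon has H0 and is bonded to O, not H1.
So the answer is (B).

B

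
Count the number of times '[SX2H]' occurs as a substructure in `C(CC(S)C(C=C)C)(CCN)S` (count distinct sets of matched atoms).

[SX2H] is the SMARTS for a thiol: an aliphatic sulfur with two connections, one being H.
The molecule carries 2 separate instances of a thiol (-SH) meeting every constraint; each maps to a distinct set of atoms, giving 2 matches.

2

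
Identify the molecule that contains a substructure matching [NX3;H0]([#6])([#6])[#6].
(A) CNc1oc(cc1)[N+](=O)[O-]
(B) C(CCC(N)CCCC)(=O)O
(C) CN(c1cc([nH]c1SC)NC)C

C

[NX3;H0]([#6])([#6])[#6] describes a trivalent nitrogen with no H, bonded to three carbons (a tertiary amine).
(A) has an N-methylamino group (-NHCH3) but the nitrogen still has one H (H1), not H0.
(B) has a primary amino group (-NH2) but the nitrogen has H2, not H0 with three carbons.
(C) contains a dimethylamino group (-N(CH3)2), which satisfies every atom and bond constraint.
So the answer is (C).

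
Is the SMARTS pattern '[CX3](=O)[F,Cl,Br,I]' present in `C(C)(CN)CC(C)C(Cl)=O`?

The pattern [CX3](=O)[F,Cl,Br,I] describes a carbonyl carbon bonded to a halogen — an acyl halide.
The molecule carries an acyl chloride (-C(=O)Cl), whose atoms satisfy every constraint of the query, so the pattern matches.

Yes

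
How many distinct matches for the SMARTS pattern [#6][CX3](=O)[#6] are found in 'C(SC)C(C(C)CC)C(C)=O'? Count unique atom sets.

1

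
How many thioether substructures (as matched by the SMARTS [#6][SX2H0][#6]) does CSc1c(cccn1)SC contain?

2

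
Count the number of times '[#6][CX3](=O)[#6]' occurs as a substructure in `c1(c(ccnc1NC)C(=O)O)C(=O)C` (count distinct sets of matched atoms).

1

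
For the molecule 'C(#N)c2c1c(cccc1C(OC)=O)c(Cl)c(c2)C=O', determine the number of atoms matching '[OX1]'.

The query [OX1] means: aliphatic oxygen with one total connection — typically a carbonyl =O or an oxide.
Check the 19 heavy atoms by environment: 10× c (aromatic, X3) → no; 2× C (X3) → no; 2× O (X1) → match; 1× O (X2) → no; 1× C (X4) → no; 1× C (X2) → no; 1× N (X1) → no; 1× Cl (X1) → no.
That gives 2 matching atoms.

2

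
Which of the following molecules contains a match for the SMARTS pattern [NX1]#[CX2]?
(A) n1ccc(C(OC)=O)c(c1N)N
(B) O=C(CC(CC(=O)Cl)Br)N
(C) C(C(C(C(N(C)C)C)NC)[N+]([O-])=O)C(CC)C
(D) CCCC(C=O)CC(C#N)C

[NX1]#[CX2] describes a nitrogen triple-bonded to a two-connected carbon (a nitrile).
(A) has a primary amino group (-NH2) but the nitrogen is NX3 (three connections), not NX1 triple-bonded.
(B) has a primary amide (-C(=O)NH2) but the nitrogen is NX3, not NX1.
(C) has a nitro group (-[N+](=O)[O-]) but there is no C#N triple bond.
(D) contains a nitrile (-C#N), which satisfies every atom and bond constraint.
So the answer is (D).

D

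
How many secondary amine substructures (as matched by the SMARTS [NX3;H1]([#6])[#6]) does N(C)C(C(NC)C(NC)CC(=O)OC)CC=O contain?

[NX3;H1]([#6])[#6] is the SMARTS for a secondary amine: a trivalent nitrogen with one H, bonded to two carbons.
The molecule carries 3 separate instances of an N-methylamino group (-NHCH3) meeting every constraint; each maps to a distinct set of atoms, giving 3 matches.

3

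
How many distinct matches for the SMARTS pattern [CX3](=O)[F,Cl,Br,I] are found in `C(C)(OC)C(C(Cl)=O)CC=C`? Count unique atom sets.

[CX3](=O)[F,Cl,Br,I] is the SMARTS for an acyl halide: a carbonyl carbon bonded to a halogen.
Exactly one fragment in the molecule meets all constraints, giving 1 match.

1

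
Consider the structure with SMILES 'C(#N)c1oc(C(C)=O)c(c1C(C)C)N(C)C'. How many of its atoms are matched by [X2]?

2

Check the 16 heavy atoms by environment: 1× o (aromatic, X2) → match; 4× c (aromatic, X3) → no; 6× C (X4) → no; 1× C (X3) → no; 1× O (X1) → no; 1× N (X3) → no; 1× C (X2) → match; 1× N (X1) → no.
Summing the matching environments: 1 + 1 = 2 matching atoms.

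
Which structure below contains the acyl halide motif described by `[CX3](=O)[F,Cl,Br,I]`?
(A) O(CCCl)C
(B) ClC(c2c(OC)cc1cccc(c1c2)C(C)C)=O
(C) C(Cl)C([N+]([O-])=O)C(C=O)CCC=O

[CX3](=O)[F,Cl,Br,I] describes a carbonyl carbon bonded to a halogen (an acyl halide).
(A) has a chloro substituent but the Cl is not on a carbonyl carbon.
(B) contains an acyl chloride (-C(=O)Cl), which satisfies every atom and bond constraint.
(C) has a chloro substituent but the Cl is not on a carbonyl carbon.
So the answer is (B).

B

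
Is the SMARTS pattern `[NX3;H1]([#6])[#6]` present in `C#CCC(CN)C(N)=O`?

The pattern [NX3;H1]([#6])[#6] describes a trivalent nitrogen with one H, bonded to two carbons — a secondary amine.
The closest candidate here is a primary amino group (-NH2), but the nitrogen has H2 and only one carbon neighbour. No other fragment satisfies the full query, so there is no match.

No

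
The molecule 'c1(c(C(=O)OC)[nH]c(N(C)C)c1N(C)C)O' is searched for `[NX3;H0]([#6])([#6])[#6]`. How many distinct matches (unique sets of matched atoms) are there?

2

[NX3;H0]([#6])([#6])[#6] is the SMARTS for a tertiary amine: a trivalent nitrogen with no H, bonded to three carbons.
The molecule carries 2 separate instances of a dimethylamino group (-N(CH3)2) meeting every constraint; each maps to a distinct set of atoms, giving 2 matches.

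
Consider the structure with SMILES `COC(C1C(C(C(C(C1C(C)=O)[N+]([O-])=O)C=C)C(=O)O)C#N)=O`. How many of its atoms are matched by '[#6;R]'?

6

The query [#6;R] means: carbon that is part of a ring.
Check the 23 heavy atoms by environment: 6× C (in 6-ring) → match; 8× C (acyclic) → no; 1× N (acyclic) → no; 6× O (acyclic) → no; 1× N (charge +1, acyclic) → no; 1× O (charge -1, acyclic) → no.
That gives 6 matching atoms.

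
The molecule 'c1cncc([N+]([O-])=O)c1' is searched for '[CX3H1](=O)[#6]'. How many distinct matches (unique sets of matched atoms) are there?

0

[CX3H1](=O)[#6] is the SMARTS for an aldehyde: an sp2 carbon with one H, double-bonded to O and single-bonded to carbon.
No fragment in the molecule satisfies every constraint, giving 0 matches.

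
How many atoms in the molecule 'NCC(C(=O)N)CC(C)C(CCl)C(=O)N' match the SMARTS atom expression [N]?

The query [N] means: uppercase N matches aliphatic (non-aromatic) nitrogen only.
Check the 15 heavy atoms by environment: 9× C → no; 2× O → no; 3× N → match; 1× Cl → no.
That gives 3 matching atoms.

3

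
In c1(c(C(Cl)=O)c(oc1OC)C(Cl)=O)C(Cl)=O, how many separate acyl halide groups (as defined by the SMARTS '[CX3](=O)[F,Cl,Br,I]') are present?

3

[CX3](=O)[F,Cl,Br,I] is the SMARTS for an acyl halide: a carbonyl carbon bonded to a halogen.
The molecule carries 3 separate instances of an acyl chloride (-C(=O)Cl) meeting every constraint; each maps to a distinct set of atoms, giving 3 matches.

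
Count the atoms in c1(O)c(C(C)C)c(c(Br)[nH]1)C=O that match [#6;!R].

4

The query [#6;!R] means: carbon not in any ring.
Check the 12 heavy atoms by environment: 1× n (aromatic, in 5-ring) → no; 4× c (aromatic, in 5-ring) → no; 4× C (acyclic) → match; 1× Br (acyclic) → no; 2× O (acyclic) → no.
That gives 4 matching atoms.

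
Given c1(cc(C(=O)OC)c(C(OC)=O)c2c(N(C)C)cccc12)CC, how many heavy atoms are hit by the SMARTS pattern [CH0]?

2

The query [CH0] means: aliphatic carbon with no attached hydrogen.
Check the 23 heavy atoms by environment: 6× c (aromatic, H0) → no; 4× c (aromatic, H1) → no; 1× C (H2) → no; 5× C (H3) → no; 1× N (H0) → no; 2× C (H0) → match; 4× O (H0) → no.
That gives 2 matching atoms.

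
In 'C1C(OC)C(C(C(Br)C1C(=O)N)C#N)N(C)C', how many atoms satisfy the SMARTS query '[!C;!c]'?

Check the 17 heavy atoms by environment: 11× C → no; 2× O → match; 3× N → match; 1× Br → match.
Summing the matching environments: 2 + 3 + 1 = 6 matching atoms.

6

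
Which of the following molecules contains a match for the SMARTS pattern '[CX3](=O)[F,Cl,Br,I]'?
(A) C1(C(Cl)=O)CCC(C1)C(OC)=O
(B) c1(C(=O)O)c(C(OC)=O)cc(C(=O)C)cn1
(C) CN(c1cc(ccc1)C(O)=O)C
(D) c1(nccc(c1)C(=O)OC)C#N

A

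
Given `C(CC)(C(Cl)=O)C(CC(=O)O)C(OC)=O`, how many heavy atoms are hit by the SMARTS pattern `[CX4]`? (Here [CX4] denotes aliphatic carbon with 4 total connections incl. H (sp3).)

6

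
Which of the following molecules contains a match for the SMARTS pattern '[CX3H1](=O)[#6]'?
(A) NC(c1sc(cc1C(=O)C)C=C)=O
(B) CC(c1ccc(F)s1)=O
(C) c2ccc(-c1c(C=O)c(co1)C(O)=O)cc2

[CX3H1](=O)[#6] describes an sp2 carbon with one H, double-bonded to O and single-bonded to carbon (an aldehyde).
(A) has an acetyl/ketone group (-C(=O)CH3) but the carbonyl carbon has H0 (two carbon neighbours), not H1.
(B) has an acetyl/ketone group (-C(=O)CH3) but the carbonyl carbon has H0 (two carbon neighbours), not H1.
(C) contains an aldehyde (-CHO), which satisfies every atom and bond constraint.
So the answer is (C).

C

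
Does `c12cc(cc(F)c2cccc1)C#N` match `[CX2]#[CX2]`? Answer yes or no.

No

The pattern [CX2]#[CX2] describes a carbon-carbon triple bond — an alkyne.
The closest candidate here is a nitrile (-C#N), but the triple bond is C#N, not C#C. No other fragment satisfies the full query, so there is no match.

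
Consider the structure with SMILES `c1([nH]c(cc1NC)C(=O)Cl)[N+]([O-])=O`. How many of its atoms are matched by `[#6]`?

The query [#6] means: #6 matches any atom with atomic number 6 (carbon, aromatic or aliphatic).
Check the 13 heavy atoms by environment: 1× n (aromatic) → no; 4× c (aromatic) → match; 1× N → no; 2× C → match; 1× N (charge +1) → no; 1× O (charge -1) → no; 2× O → no; 1× Cl → no.
Summing the matching environments: 4 + 2 = 6 matching atoms.

6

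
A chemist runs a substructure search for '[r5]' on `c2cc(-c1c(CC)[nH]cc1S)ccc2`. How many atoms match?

The query [r5] means: r5 matches atoms in a five-membered ring.
Check the 14 heavy atoms by environment: 1× n (aromatic, in 5-ring) → match; 4× c (aromatic, in 5-ring) → match; 1× S (acyclic) → no; 2× C (acyclic) → no; 6× c (aromatic, in 6-ring) → no.
Summing the matching environments: 1 + 4 = 5 matching atoms.

5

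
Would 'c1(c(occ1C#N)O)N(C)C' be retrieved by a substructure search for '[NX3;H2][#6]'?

No

The pattern [NX3;H2][#6] describes a trivalent nitrogen with two H attached to carbon — a primary amine.
The closest candidate here is a nitrile (-C#N), but the nitrogen is NX1 (triple-bonded), not NX3 with two H. No other fragment satisfies the full query, so there is no match.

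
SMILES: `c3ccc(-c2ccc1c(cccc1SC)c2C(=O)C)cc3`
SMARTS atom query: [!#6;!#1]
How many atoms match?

Check the 21 heavy atoms by environment: 16× c (aromatic) → no; 1× S → match; 3× C → no; 1× O → match.
Summing the matching environments: 1 + 1 = 2 matching atoms.

2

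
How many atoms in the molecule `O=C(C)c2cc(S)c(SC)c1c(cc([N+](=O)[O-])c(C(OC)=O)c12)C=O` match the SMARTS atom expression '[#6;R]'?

10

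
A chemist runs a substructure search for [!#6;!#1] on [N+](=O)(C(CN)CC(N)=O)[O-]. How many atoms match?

The query [!#6;!#1] means: not carbon and not hydrogen — any heteroatom.
Check the 10 heavy atoms by environment: 4× C → no; 2× O → match; 2× N → match; 1× N (charge +1) → match; 1× O (charge -1) → match.
Summing the matching environments: 2 + 2 + 1 + 1 = 6 matching atoms.

6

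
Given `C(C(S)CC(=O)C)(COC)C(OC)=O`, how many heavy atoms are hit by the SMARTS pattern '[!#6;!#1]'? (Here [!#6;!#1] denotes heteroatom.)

The query [!#6;!#1] means: not carbon and not hydrogen — any heteroatom.
Check the 14 heavy atoms by environment: 9× C → no; 4× O → match; 1× S → match.
Summing the matching environments: 4 + 1 = 5 matching atoms.

5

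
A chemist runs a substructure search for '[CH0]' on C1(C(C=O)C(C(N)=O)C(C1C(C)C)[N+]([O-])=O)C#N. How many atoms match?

The query [CH0] means: aliphatic carbon with no attached hydrogen.
Check the 18 heavy atoms by environment: 7× C (H1) → no; 2× C (H0) → match; 3× O (H0) → no; 1× N (H2) → no; 1× N (charge +1, H0) → no; 1× O (charge -1, H0) → no; 2× C (H3) → no; 1× N (H0) → no.
That gives 2 matching atoms.

2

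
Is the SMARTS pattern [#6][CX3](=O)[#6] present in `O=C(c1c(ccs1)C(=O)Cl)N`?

No

The pattern [#6][CX3](=O)[#6] describes a carbonyl carbon (no H) flanked by two carbons — a ketone.
The closest candidate here is a primary amide (-C(=O)NH2), but one neighbour of the carbonyl carbon is N, not C. No other fragment satisfies the full query, so there is no match.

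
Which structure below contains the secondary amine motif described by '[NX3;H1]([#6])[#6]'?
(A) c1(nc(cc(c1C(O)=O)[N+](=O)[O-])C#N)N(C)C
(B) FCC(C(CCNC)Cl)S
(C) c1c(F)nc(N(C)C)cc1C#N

B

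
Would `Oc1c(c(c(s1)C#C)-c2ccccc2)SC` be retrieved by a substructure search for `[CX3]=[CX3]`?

No

The pattern [CX3]=[CX3] describes a non-aromatic C=C double bond between two sp2 carbons — an alkene.
The closest candidate here is an ethynyl group (-C#CH), but the C-C bond is a triple bond, not a double bond. No other fragment satisfies the full query, so there is no match.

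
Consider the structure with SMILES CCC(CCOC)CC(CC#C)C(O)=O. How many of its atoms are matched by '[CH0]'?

The query [CH0] means: aliphatic carbon with no attached hydrogen.
Check the 15 heavy atoms by environment: 5× C (H2) → no; 3× C (H1) → no; 2× C (H0) → match; 2× C (H3) → no; 2× O (H0) → no; 1× O (H1) → no.
That gives 2 matching atoms.

2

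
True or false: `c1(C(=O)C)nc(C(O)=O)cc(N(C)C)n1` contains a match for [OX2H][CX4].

False

The pattern [OX2H][CX4] describes a hydroxyl oxygen bound to an sp3 (X4) carbon — an aliphatic alcohol.
The closest candidate here is a carboxylic acid group (-C(=O)OH), but the -OH is on a CX3 carbonyl carbon, not a CX4 carbon. No other fragment satisfies the full query, so there is no match.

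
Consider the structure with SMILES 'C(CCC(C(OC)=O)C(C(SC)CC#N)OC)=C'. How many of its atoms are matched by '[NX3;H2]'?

Check the 18 heavy atoms by environment: 3× C (H2, X4) → no; 3× C (H1, X4) → no; 1× C (H0, X3) → no; 1× O (H0, X1) → no; 2× O (H0, X2) → no; 3× C (H3, X4) → no; 1× S (H0, X2) → no; 1× C (H0, X2) → no; 1× N (H0, X1) → no; 1× C (H1, X3) → no; 1× C (H2, X3) → no.
No environment satisfies the query, so 0 matching atoms.

0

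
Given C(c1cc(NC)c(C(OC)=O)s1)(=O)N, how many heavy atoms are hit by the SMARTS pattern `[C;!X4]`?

2

The query [C;!X4] means: aliphatic carbon that does not have four total connections.
Check the 14 heavy atoms by environment: 1× s (aromatic, X2) → no; 4× c (aromatic, X3) → no; 2× C (X3) → match; 2× O (X1) → no; 1× O (X2) → no; 2× C (X4) → no; 2× N (X3) → no.
That gives 2 matching atoms.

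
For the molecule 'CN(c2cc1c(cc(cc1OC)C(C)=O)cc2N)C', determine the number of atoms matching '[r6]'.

Check the 19 heavy atoms by environment: 10× c (aromatic, in 6-ring) → match; 5× C (acyclic) → no; 2× O (acyclic) → no; 2× N (acyclic) → no.
That gives 10 matching atoms.

10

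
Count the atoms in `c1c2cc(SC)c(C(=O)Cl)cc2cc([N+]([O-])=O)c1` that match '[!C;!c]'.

6

Check the 18 heavy atoms by environment: 10× c (aromatic) → no; 1× N (charge +1) → match; 1× O (charge -1) → match; 2× O → match; 1× S → match; 2× C → no; 1× Cl → match.
Summing the matching environments: 1 + 1 + 2 + 1 + 1 = 6 matching atoms.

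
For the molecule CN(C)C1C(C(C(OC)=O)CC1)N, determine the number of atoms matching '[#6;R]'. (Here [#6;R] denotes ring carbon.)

5

The query [#6;R] means: carbon that is part of a ring.
Check the 13 heavy atoms by environment: 5× C (in 5-ring) → match; 2× N (acyclic) → no; 4× C (acyclic) → no; 2× O (acyclic) → no.
That gives 5 matching atoms.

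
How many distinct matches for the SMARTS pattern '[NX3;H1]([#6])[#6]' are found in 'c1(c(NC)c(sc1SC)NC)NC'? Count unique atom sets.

3

[NX3;H1]([#6])[#6] is the SMARTS for a secondary amine: a trivalent nitrogen with one H, bonded to two carbons.
The molecule carries 3 separate instances of an N-methylamino group (-NHCH3) meeting every constraint; each maps to a distinct set of atoms, giving 3 matches.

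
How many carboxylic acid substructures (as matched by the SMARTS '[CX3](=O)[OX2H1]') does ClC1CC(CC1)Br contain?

[CX3](=O)[OX2H1] is the SMARTS for a carboxylic acid: an sp2 carbon double-bonded to O and single-bonded to an -OH oxygen.
No fragment in the molecule satisfies every constraint, giving 0 matches.

0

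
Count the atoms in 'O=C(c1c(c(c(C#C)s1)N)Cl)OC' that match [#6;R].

4

The query [#6;R] means: carbon that is part of a ring.
Check the 13 heavy atoms by environment: 1× s (aromatic, in 5-ring) → no; 4× c (aromatic, in 5-ring) → match; 4× C (acyclic) → no; 2× O (acyclic) → no; 1× Cl (acyclic) → no; 1× N (acyclic) → no.
That gives 4 matching atoms.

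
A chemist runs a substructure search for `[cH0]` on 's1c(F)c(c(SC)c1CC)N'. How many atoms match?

Check the 11 heavy atoms by environment: 1× s (aromatic, H0) → no; 4× c (aromatic, H0) → match; 1× N (H2) → no; 1× C (H2) → no; 2× C (H3) → no; 1× F (H0) → no; 1× S (H0) → no.
That gives 4 matching atoms.

4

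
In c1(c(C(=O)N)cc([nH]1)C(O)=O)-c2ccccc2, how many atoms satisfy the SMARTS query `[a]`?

The query [a] means: a matches any aromatic atom.
Check the 17 heavy atoms by environment: 1× n (aromatic) → match; 10× c (aromatic) → match; 2× C → no; 3× O → no; 1× N → no.
Summing the matching environments: 1 + 10 = 11 matching atoms.

11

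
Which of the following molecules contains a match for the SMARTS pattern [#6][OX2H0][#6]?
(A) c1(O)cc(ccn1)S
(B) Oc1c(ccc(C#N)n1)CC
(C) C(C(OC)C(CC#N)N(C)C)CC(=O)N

C

[#6][OX2H0][#6] describes an aliphatic oxygen bridging two carbons with no H on the oxygen (an ether).
(A) has a hydroxyl group (-OH) but the oxygen has H1, not H0 bridging two carbons.
(B) has a hydroxyl group (-OH) but the oxygen has H1, not H0 bridging two carbons.
(C) contains a methoxy ether (-OCH3), which satisfies every atom and bond constraint.
So the answer is (C).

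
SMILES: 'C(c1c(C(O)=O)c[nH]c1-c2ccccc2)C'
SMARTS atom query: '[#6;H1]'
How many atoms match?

6

The query [#6;H1] means: any carbon bearing exactly one hydrogen.
Check the 16 heavy atoms by environment: 1× n (aromatic, H1) → no; 4× c (aromatic, H0) → no; 6× c (aromatic, H1) → match; 1× C (H0) → no; 1× O (H0) → no; 1× O (H1) → no; 1× C (H2) → no; 1× C (H3) → no.
That gives 6 matching atoms.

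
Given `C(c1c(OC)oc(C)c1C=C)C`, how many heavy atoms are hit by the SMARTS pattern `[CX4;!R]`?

4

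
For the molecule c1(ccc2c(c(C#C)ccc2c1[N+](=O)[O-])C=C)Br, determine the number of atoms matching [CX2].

Check the 18 heavy atoms by environment: 10× c (aromatic, X3) → no; 1× Br (X1) → no; 1× N (charge +1, X3) → no; 1× O (charge -1, X1) → no; 1× O (X1) → no; 2× C (X2) → match; 2× C (X3) → no.
That gives 2 matching atoms.

2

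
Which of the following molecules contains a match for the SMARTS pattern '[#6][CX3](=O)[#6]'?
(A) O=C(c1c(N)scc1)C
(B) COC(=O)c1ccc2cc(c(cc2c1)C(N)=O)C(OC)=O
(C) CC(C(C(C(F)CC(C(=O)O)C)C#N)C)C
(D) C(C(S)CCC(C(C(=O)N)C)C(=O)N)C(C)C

[#6][CX3](=O)[#6] describes a carbonyl carbon (no H) flanked by two carbons (a ketone).
(A) contains an acetyl/ketone group (-C(=O)CH3), which satisfies every atom and bond constraint.
(B) has a primary amide (-C(=O)NH2) but one neighbour of the carbonyl carbon is N, not C.
(C) has a carboxylic acid group (-C(=O)OH) but one neighbour of the carbonyl carbon is O, not C.
(D) has a primary amide (-C(=O)NH2) but one neighbour of the carbonyl carbon is N, not C.
So the answer is (A).

A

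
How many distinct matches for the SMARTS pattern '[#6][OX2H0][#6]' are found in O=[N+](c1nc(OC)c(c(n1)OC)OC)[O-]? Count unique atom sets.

3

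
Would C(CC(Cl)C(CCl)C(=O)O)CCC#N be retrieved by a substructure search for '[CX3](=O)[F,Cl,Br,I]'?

No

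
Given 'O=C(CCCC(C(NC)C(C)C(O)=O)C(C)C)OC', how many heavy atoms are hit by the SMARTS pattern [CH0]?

Check the 19 heavy atoms by environment: 5× C (H3) → no; 4× C (H1) → no; 3× C (H2) → no; 1× N (H1) → no; 2× C (H0) → match; 3× O (H0) → no; 1× O (H1) → no.
That gives 2 matching atoms.

2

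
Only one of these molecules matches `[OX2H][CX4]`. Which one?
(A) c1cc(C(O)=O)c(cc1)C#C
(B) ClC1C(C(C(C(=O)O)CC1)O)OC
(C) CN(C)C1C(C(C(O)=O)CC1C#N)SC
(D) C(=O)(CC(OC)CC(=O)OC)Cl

B

[OX2H][CX4] describes a hydroxyl oxygen bound to an sp3 (X4) carbon (an aliphatic alcohol).
(A) has a carboxylic acid group (-C(=O)OH) but the -OH is on a CX3 carbonyl carbon, not a CX4 carbon.
(B) contains a hydroxyl group (-OH), which satisfies every atom and bond constraint.
(C) has a carboxylic acid group (-C(=O)OH) but the -OH is on a CX3 carbonyl carbon, not a CX4 carbon.
(D) has a methoxy ether (-OCH3) but the oxygen has H0 (ether), not H1.
So the answer is (B).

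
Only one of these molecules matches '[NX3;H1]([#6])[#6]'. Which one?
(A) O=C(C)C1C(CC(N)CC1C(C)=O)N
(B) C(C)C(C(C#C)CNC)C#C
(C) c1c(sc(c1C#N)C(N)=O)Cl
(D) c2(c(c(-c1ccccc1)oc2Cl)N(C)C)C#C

B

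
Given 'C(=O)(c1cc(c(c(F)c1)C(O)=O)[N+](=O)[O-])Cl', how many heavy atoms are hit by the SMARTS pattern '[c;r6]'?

6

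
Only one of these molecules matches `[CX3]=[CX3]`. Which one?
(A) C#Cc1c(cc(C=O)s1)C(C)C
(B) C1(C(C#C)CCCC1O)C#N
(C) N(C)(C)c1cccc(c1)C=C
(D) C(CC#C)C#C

C

[CX3]=[CX3] describes a non-aromatic C=C double bond between two sp2 carbons (an alkene).
(A) has an ethynyl group (-C#CH) but the C-C bond is a triple bond, not a double bond.
(B) has an ethynyl group (-C#CH) but the C-C bond is a triple bond, not a double bond.
(C) contains a vinyl group (-CH=CH2), which satisfies every atom and bond constraint.
(D) has an ethynyl group (-C#CH) but the C-C bond is a triple bond, not a double bond.
So the answer is (C).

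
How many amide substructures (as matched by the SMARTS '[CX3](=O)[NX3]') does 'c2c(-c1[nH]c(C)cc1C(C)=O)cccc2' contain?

0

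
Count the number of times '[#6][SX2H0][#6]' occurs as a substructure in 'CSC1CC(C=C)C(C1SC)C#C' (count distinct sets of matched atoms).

2

[#6][SX2H0][#6] is the SMARTS for a thioether: an aliphatic sulfur bridging two carbons with no H on the sulfur.
The molecule carries 2 separate instances of a methylthio ether (-SCH3) meeting every constraint; each maps to a distinct set of atoms, giving 2 matches.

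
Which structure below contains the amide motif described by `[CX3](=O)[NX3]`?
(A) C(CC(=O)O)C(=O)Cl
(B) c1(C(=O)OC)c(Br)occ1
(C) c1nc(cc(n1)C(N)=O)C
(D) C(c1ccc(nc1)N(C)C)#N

[CX3](=O)[NX3] describes a carbonyl carbon bonded to a trivalent nitrogen (an amide).
(A) has a carboxylic acid group (-C(=O)OH) but the carbonyl is bonded to O, not to an NX3 nitrogen.
(B) has a methyl-ester group (-C(=O)OCH3) but the carbonyl is bonded to O, not to an NX3 nitrogen.
(C) contains a primary amide (-C(=O)NH2), which satisfies every atom and bond constraint.
(D) has a nitrile (-C#N) but the nitrile N is NX1 (triple-bonded), not NX3.
So the answer is (C).

C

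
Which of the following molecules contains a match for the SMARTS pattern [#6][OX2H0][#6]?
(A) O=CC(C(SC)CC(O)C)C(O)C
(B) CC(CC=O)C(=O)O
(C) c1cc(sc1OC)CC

[#6][OX2H0][#6] describes an aliphatic oxygen bridging two carbons with no H on the oxygen (an ether).
(A) has a hydroxyl group (-OH) but the oxygen has H1, not H0 bridging two carbons.
(B) has a carboxylic acid group (-C(=O)OH) but the -OH oxygen has H1; the =O is OX1, not OX2.
(C) contains a methoxy ether (-OCH3), which satisfies every atom and bond constraint.
So the answer is (C).

C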